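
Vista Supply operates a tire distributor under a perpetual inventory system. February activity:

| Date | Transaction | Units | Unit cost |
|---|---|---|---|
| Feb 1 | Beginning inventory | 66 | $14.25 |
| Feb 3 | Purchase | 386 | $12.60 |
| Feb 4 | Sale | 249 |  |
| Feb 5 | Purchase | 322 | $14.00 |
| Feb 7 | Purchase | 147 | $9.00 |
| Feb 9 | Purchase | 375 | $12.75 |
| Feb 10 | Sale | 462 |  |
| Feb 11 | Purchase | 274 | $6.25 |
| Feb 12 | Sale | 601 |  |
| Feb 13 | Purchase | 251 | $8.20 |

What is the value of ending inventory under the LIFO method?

Ending inventory = $5,494.90

Feb 4, 249 sold [LIFO — newest first]: 249 @ $12.60 = $3,137.40
Feb 10, 462 sold [LIFO — newest first]: 375 @ $12.75 + 87 @ $9.00 = $5,564.25
Feb 12, 601 sold [LIFO — newest first]: 274 @ $6.25 + 60 @ $9.00 + 267 @ $14.00 = $5,990.50
Total COGS = $3,137.40 + $5,564.25 + $5,990.50 = $14,692.15
Ending inventory: 66 @ $14.25 + 137 @ $12.60 + 55 @ $14.00 + 251 @ $8.20 = $5,494.90
Check: goods available $20,187.05 = COGS $14,692.15 + ending $5,494.90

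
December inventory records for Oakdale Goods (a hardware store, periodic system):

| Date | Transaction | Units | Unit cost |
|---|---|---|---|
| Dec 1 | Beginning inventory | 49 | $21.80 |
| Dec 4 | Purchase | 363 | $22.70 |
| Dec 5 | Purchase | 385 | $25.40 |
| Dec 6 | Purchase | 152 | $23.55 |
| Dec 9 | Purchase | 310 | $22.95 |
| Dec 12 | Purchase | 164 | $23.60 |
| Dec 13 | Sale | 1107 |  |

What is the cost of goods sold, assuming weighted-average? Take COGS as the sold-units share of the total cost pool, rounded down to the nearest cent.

Dec 13, sell 1107: 1107/1423 × $33,651.80 → $26,178.87
Ending inventory (cost pool remaining) = $7,472.93

COGS = $26,178.87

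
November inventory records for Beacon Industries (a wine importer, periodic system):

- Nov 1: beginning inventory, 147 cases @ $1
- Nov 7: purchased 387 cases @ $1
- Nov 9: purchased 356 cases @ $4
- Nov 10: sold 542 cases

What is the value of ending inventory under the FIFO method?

Nov 10, 542 sold [FIFO — oldest first]: 147 @ $1 + 387 @ $1 + 8 @ $4 = $566
Ending inventory: 348 @ $4 = $1,392
Check: goods available $1,958 = COGS $566 + ending $1,392

Ending inventory = $1,392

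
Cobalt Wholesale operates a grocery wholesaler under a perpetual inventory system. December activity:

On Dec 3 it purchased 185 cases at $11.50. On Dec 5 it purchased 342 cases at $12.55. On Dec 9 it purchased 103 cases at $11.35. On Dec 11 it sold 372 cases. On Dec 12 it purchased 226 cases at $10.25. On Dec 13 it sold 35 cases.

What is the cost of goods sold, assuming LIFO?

Dec 11, 372 sold [LIFO — newest first]: 103 @ $11.35 + 269 @ $12.55 = $4,545.00
Dec 13, 35 sold [LIFO — newest first]: 35 @ $10.25 = $358.75
Total COGS = $4,545.00 + $358.75 = $4,903.75
Ending inventory: 185 @ $11.50 + 73 @ $12.55 + 191 @ $10.25 = $5,001.40
Check: goods available $9,905.15 = COGS $4,903.75 + ending $5,001.40

COGS = $4,903.75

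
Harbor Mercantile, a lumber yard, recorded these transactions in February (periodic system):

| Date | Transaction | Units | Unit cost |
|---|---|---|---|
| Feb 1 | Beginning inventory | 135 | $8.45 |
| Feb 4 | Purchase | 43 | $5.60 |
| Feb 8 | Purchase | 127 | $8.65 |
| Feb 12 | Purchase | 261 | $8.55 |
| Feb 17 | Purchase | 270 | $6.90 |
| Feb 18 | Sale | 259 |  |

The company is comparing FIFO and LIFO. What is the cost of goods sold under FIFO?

COGS = $2,082.20

FIFO COGS: 135 @ $8.45 + 43 @ $5.60 + 81 @ $8.65 = $2,082.20
LIFO COGS: 259 @ $6.90 = $1,787.10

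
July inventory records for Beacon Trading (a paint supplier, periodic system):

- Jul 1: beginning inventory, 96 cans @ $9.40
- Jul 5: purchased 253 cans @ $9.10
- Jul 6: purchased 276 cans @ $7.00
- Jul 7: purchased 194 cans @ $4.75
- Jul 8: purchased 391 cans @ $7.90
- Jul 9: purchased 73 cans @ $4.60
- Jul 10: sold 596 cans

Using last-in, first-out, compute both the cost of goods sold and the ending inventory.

COGS = $4,051.70; ending inventory = $5,431.20

Jul 10, 596 sold [LIFO — newest first]: 73 @ $4.60 + 391 @ $7.90 + 132 @ $4.75 = $4,051.70
Ending inventory: 96 @ $9.40 + 253 @ $9.10 + 276 @ $7.00 + 62 @ $4.75 = $5,431.20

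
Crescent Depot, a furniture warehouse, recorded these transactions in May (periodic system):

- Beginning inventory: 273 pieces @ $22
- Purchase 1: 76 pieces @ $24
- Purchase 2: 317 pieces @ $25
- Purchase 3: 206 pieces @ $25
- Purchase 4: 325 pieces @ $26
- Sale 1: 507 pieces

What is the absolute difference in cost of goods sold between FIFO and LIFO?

FIFO COGS: 273 @ $22 + 76 @ $24 + 158 @ $25 = $11,780
LIFO COGS: 325 @ $26 + 182 @ $25 = $13,000
Difference = |$11,780 − $13,000| = $1,220

$1,220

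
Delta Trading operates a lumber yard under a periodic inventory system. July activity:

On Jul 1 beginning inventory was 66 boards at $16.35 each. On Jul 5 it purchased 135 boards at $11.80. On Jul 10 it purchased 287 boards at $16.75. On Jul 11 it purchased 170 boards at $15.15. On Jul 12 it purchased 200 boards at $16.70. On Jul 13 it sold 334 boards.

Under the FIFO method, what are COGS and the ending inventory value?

Jul 13, 334 sold [FIFO — oldest first]: 66 @ $16.35 + 135 @ $11.80 + 133 @ $16.75 = $4,899.85
Ending inventory: 154 @ $16.75 + 170 @ $15.15 + 200 @ $16.70 = $8,495.00

COGS = $4,899.85; ending inventory = $8,495.00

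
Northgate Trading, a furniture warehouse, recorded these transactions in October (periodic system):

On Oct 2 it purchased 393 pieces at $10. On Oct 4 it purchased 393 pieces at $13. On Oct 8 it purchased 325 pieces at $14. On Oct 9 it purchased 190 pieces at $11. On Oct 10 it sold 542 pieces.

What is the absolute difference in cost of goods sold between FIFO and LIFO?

$1,124

FIFO COGS: 393 @ $10 + 149 @ $13 = $5,867
LIFO COGS: 190 @ $11 + 325 @ $14 + 27 @ $13 = $6,991
Difference = |$5,867 − $6,991| = $1,124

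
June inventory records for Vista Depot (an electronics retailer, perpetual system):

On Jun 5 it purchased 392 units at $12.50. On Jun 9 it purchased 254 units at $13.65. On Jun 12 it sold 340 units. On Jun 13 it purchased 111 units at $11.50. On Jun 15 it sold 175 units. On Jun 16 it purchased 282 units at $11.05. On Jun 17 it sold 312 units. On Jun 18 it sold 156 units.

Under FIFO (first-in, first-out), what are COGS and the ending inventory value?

COGS = $12,140.90; ending inventory = $618.80

Jun 12, 340 sold [FIFO — oldest first]: 340 @ $12.50 = $4,250.00
Jun 15, 175 sold [FIFO — oldest first]: 52 @ $12.50 + 123 @ $13.65 = $2,328.95
Jun 17, 312 sold [FIFO — oldest first]: 131 @ $13.65 + 111 @ $11.50 + 70 @ $11.05 = $3,838.15
Jun 18, 156 sold [FIFO — oldest first]: 156 @ $11.05 = $1,723.80
Total COGS = $4,250.00 + $2,328.95 + $3,838.15 + $1,723.80 = $12,140.90
Ending inventory: 56 @ $11.05 = $618.80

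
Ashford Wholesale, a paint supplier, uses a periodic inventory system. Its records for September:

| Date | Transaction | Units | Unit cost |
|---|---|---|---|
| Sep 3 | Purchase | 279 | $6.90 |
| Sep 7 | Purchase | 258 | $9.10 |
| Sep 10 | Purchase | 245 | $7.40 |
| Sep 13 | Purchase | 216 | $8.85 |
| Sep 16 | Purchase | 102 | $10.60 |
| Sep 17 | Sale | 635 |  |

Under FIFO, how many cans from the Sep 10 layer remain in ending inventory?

147

Sep 17, 635 sold [FIFO — oldest first]: 279 @ $6.90 + 258 @ $9.10 + 98 @ $7.40 = $4,998.10
Ending inventory: 147 @ $7.40 + 216 @ $8.85 + 102 @ $10.60 = $4,080.60
Check: goods available $9,078.70 = COGS $4,998.10 + ending $4,080.60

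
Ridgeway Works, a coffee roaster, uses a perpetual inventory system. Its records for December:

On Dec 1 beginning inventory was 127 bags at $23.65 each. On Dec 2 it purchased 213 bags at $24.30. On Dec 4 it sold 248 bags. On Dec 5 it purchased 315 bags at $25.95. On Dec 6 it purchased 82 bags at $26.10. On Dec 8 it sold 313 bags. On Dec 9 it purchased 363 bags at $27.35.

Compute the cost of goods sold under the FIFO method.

Dec 4, 248 sold [FIFO — oldest first]: 127 @ $23.65 + 121 @ $24.30 = $5,943.85
Dec 8, 313 sold [FIFO — oldest first]: 92 @ $24.30 + 221 @ $25.95 = $7,970.55
Total COGS = $5,943.85 + $7,970.55 = $13,914.40
Ending inventory: 94 @ $25.95 + 82 @ $26.10 + 363 @ $27.35 = $14,507.55

COGS = $13,914.40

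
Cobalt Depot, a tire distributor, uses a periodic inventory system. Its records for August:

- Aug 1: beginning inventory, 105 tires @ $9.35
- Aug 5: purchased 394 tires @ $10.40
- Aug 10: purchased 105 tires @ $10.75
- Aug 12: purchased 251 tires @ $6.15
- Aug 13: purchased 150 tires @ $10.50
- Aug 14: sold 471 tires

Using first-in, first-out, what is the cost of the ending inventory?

Aug 14, 471 sold [FIFO — oldest first]: 105 @ $9.35 + 366 @ $10.40 = $4,788.15
Ending inventory: 28 @ $10.40 + 105 @ $10.75 + 251 @ $6.15 + 150 @ $10.50 = $4,538.60
Check: goods available $9,326.75 = COGS $4,788.15 + ending $4,538.60

Ending inventory = $4,538.60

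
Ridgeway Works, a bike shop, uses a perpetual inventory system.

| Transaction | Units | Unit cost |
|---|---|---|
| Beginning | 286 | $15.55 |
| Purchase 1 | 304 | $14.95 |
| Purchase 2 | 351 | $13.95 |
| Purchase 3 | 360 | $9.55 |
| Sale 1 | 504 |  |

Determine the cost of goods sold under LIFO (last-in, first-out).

COGS = $5,446.80

Sale 1 (504) [LIFO — newest first]: 360 @ $9.55 + 144 @ $13.95 = $5,446.80
Ending inventory: 286 @ $15.55 + 304 @ $14.95 + 207 @ $13.95 = $11,879.75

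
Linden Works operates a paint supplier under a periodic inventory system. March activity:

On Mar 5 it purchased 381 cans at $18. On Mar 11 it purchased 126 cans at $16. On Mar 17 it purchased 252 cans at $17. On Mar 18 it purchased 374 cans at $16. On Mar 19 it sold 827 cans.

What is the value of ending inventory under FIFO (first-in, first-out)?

Ending inventory = $4,896

Mar 19, 827 sold [FIFO — oldest first]: 381 @ $18 + 126 @ $16 + 252 @ $17 + 68 @ $16 = $14,246
Ending inventory: 306 @ $16 = $4,896
Check: goods available $19,142 = COGS $14,246 + ending $4,896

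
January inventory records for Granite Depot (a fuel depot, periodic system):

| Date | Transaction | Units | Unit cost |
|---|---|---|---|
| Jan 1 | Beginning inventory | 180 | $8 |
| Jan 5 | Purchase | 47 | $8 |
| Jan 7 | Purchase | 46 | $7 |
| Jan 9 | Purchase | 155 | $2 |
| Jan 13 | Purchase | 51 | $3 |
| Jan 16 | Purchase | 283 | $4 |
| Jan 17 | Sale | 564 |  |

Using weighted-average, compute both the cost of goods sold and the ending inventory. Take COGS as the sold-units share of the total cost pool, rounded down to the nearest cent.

COGS = $2,763.00; ending inventory = $970.00

Jan 17, sell 564: 564/762 × $3,733.00 → $2,763.00
Ending inventory (cost pool remaining) = $970.00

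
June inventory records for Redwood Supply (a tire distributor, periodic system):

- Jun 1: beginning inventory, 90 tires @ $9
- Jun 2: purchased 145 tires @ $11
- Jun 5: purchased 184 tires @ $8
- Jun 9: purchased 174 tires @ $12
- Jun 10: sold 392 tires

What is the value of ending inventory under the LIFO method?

Jun 10, 392 sold [LIFO — newest first]: 174 @ $12 + 184 @ $8 + 34 @ $11 = $3,934
Ending inventory: 90 @ $9 + 111 @ $11 = $2,031
Check: goods available $5,965 = COGS $3,934 + ending $2,031

Ending inventory = $2,031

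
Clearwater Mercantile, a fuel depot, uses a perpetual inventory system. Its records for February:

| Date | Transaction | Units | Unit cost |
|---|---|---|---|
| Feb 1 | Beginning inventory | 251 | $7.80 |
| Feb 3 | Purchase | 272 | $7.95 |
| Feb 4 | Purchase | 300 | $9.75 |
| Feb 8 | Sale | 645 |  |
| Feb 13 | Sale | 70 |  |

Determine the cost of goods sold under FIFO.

Feb 8, 645 sold [FIFO — oldest first]: 251 @ $7.80 + 272 @ $7.95 + 122 @ $9.75 = $5,309.70
Feb 13, 70 sold [FIFO — oldest first]: 70 @ $9.75 = $682.50
Total COGS = $5,309.70 + $682.50 = $5,992.20
Ending inventory: 108 @ $9.75 = $1,053.00

COGS = $5,992.20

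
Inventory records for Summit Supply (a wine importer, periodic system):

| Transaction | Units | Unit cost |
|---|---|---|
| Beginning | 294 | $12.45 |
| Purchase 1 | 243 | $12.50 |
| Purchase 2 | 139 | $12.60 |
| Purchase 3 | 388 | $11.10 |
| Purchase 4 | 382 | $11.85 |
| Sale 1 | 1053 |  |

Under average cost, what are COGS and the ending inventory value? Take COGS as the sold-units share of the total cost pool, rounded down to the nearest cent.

Sale 1, sell 1053: 1053/1446 × $17,282.70 → $12,585.53
Ending inventory (cost pool remaining) = $4,697.17

COGS = $12,585.53; ending inventory = $4,697.17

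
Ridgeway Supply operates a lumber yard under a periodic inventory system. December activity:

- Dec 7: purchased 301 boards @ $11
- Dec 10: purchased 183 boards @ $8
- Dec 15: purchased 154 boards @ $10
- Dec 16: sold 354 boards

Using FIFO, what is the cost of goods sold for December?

COGS = $3,735

Dec 16, 354 sold [FIFO — oldest first]: 301 @ $11 + 53 @ $8 = $3,735
Ending inventory: 130 @ $8 + 154 @ $10 = $2,580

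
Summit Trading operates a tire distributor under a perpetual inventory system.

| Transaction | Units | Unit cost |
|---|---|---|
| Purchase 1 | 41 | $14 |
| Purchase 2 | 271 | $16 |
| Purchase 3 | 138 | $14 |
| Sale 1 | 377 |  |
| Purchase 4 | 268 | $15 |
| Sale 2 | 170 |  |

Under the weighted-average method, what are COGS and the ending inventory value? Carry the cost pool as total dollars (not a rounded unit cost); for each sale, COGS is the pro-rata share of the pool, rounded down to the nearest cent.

COGS = $8,289.51; ending inventory = $2,572.49

After Purchase 1: 41 on hand, pool $574.00 (≈ $14.0000 each)
After Purchase 2: 312 on hand, pool $4,910.00 (≈ $15.7372 each)
After Purchase 3: 450 on hand, pool $6,842.00 (≈ $15.2044 each)
Sale 1, sell 377: 377/450 × $6,842.00 → $5,732.07
After Purchase 4: 341 on hand, pool $5,129.93 (≈ $15.0438 each)
Sale 2, sell 170: 170/341 × $5,129.93 → $2,557.44
Total COGS = $5,732.07 + $2,557.44 = $8,289.51
Ending inventory (cost pool remaining) = $2,572.49
Check: goods available $10,862.00 = COGS $8,289.51 + ending $2,572.49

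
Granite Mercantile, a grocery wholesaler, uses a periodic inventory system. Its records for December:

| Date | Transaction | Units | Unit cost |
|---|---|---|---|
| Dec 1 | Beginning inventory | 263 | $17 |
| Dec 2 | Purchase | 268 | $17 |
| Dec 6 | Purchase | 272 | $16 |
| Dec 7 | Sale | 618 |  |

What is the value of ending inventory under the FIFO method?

Ending inventory = $2,960

Dec 7, 618 sold [FIFO — oldest first]: 263 @ $17 + 268 @ $17 + 87 @ $16 = $10,419
Ending inventory: 185 @ $16 = $2,960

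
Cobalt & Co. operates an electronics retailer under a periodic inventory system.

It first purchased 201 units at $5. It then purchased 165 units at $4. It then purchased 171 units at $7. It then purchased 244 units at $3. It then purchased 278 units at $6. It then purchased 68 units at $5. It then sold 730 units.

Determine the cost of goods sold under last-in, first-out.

Sale 1 (730) [LIFO — newest first]: 68 @ $5 + 278 @ $6 + 244 @ $3 + 140 @ $7 = $3,720
Ending inventory: 201 @ $5 + 165 @ $4 + 31 @ $7 = $1,882
Check: goods available $5,602 = COGS $3,720 + ending $1,882

COGS = $3,720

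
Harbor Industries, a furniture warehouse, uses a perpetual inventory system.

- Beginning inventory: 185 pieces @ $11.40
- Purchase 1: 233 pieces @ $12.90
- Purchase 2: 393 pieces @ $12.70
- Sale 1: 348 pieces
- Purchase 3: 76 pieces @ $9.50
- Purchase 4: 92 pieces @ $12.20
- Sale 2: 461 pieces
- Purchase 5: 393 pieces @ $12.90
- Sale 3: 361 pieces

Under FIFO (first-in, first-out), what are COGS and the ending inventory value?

COGS = $14,414.10; ending inventory = $2,605.80

Sale 1 (348) [FIFO — oldest first]: 185 @ $11.40 + 163 @ $12.90 = $4,211.70
Sale 2 (461) [FIFO — oldest first]: 70 @ $12.90 + 391 @ $12.70 = $5,868.70
Sale 3 (361) [FIFO — oldest first]: 2 @ $12.70 + 76 @ $9.50 + 92 @ $12.20 + 191 @ $12.90 = $4,333.70
Total COGS = $4,211.70 + $5,868.70 + $4,333.70 = $14,414.10
Ending inventory: 202 @ $12.90 = $2,605.80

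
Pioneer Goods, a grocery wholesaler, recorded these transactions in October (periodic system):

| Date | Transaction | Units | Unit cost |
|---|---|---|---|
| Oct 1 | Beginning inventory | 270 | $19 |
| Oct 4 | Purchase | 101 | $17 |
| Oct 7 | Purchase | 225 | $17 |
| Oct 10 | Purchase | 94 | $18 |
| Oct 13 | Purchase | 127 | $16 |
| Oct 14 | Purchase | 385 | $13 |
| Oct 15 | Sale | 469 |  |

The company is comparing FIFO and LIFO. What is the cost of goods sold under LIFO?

FIFO COGS: 270 @ $19 + 101 @ $17 + 98 @ $17 = $8,513
LIFO COGS: 385 @ $13 + 84 @ $16 = $6,349

COGS = $6,349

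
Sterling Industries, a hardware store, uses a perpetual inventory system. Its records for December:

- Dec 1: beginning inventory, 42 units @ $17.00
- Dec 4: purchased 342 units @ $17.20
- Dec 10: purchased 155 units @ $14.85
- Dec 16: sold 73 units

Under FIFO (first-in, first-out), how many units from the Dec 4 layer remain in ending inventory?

311

Dec 16, 73 sold [FIFO — oldest first]: 42 @ $17.00 + 31 @ $17.20 = $1,247.20
Ending inventory: 311 @ $17.20 + 155 @ $14.85 = $7,650.95
Check: goods available $8,898.15 = COGS $1,247.20 + ending $7,650.95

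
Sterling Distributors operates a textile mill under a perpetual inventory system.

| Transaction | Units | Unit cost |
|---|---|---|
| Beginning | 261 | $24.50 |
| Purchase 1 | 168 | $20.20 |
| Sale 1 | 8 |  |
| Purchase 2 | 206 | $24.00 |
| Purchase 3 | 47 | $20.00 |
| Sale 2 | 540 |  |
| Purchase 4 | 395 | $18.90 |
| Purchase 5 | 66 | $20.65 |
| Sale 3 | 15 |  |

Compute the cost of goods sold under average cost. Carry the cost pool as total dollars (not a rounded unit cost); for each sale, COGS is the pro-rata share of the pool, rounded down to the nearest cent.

After Beginning: 261 on hand, pool $6,394.50 (≈ $24.5000 each)
After Purchase 1: 429 on hand, pool $9,788.10 (≈ $22.8161 each)
Sale 1, sell 8: 8/429 × $9,788.10 → $182.52
After Purchase 2: 627 on hand, pool $14,549.58 (≈ $23.2051 each)
After Purchase 3: 674 on hand, pool $15,489.58 (≈ $22.9816 each)
Sale 2, sell 540: 540/674 × $15,489.58 → $12,410.04
After Purchase 4: 529 on hand, pool $10,545.04 (≈ $19.9339 each)
After Purchase 5: 595 on hand, pool $11,907.94 (≈ $20.0133 each)
Sale 3, sell 15: 15/595 × $11,907.94 → $300.20
Total COGS = $182.52 + $12,410.04 + $300.20 = $12,892.76
Ending inventory (cost pool remaining) = $11,607.74
Check: goods available $24,500.50 = COGS $12,892.76 + ending $11,607.74

COGS = $12,892.76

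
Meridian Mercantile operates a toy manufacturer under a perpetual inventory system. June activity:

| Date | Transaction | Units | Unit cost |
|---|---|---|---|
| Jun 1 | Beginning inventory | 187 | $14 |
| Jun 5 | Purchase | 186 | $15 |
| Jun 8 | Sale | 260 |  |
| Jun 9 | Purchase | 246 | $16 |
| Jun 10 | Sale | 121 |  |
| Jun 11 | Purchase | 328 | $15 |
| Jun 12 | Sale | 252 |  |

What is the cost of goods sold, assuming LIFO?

Jun 8, 260 sold [LIFO — newest first]: 186 @ $15 + 74 @ $14 = $3,826
Jun 10, 121 sold [LIFO — newest first]: 121 @ $16 = $1,936
Jun 12, 252 sold [LIFO — newest first]: 252 @ $15 = $3,780
Total COGS = $3,826 + $1,936 + $3,780 = $9,542
Ending inventory: 113 @ $14 + 125 @ $16 + 76 @ $15 = $4,722

COGS = $9,542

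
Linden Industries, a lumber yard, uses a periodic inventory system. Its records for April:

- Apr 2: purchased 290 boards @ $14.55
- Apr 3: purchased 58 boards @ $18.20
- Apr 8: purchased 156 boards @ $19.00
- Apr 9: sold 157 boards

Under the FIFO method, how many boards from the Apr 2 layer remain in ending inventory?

Apr 9, 157 sold [FIFO — oldest first]: 157 @ $14.55 = $2,284.35
Ending inventory: 133 @ $14.55 + 58 @ $18.20 + 156 @ $19.00 = $5,954.75

133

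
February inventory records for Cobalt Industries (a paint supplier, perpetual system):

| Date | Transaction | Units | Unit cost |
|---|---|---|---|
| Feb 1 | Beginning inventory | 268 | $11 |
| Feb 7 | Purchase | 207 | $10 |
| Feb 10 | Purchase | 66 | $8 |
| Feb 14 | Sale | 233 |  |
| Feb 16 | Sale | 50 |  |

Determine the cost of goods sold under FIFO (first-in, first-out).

Feb 14, 233 sold [FIFO — oldest first]: 233 @ $11 = $2,563
Feb 16, 50 sold [FIFO — oldest first]: 35 @ $11 + 15 @ $10 = $535
Total COGS = $2,563 + $535 = $3,098
Ending inventory: 192 @ $10 + 66 @ $8 = $2,448

COGS = $3,098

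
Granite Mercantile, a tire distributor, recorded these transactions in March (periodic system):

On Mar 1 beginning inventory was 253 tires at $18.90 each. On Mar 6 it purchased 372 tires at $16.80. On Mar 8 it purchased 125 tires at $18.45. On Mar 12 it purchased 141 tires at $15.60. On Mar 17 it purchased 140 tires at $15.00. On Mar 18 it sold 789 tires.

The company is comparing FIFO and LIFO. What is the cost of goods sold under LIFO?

FIFO COGS: 253 @ $18.90 + 372 @ $16.80 + 125 @ $18.45 + 39 @ $15.60 = $13,945.95
LIFO COGS: 140 @ $15.00 + 141 @ $15.60 + 125 @ $18.45 + 372 @ $16.80 + 11 @ $18.90 = $13,063.35

COGS = $13,063.35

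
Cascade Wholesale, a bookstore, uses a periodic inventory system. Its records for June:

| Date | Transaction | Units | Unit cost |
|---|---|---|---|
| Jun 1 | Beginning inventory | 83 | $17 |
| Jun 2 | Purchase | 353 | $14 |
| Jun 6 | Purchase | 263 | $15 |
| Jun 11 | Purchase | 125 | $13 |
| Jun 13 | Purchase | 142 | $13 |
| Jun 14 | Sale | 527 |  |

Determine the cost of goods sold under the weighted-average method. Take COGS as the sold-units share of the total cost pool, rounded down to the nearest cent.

COGS = $7,511.65

Jun 14, sell 527: 527/966 × $13,769.00 → $7,511.65
Ending inventory (cost pool remaining) = $6,257.35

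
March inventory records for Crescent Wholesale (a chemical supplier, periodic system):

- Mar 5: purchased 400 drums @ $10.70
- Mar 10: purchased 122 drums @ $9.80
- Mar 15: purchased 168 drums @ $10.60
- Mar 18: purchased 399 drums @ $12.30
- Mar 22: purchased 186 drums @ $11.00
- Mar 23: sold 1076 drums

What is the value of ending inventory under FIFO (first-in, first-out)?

Mar 23, 1076 sold [FIFO — oldest first]: 400 @ $10.70 + 122 @ $9.80 + 168 @ $10.60 + 386 @ $12.30 = $12,004.20
Ending inventory: 13 @ $12.30 + 186 @ $11.00 = $2,205.90
Check: goods available $14,210.10 = COGS $12,004.20 + ending $2,205.90

Ending inventory = $2,205.90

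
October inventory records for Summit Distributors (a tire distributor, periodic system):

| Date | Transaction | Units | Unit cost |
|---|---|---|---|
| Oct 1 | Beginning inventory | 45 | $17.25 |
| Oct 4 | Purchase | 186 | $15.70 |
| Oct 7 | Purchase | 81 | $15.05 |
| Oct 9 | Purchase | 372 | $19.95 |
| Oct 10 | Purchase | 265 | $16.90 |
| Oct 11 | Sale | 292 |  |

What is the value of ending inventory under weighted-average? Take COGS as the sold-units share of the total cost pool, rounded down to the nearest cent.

Oct 11, sell 292: 292/949 × $16,815.40 → $5,173.96
Ending inventory (cost pool remaining) = $11,641.44

Ending inventory = $11,641.44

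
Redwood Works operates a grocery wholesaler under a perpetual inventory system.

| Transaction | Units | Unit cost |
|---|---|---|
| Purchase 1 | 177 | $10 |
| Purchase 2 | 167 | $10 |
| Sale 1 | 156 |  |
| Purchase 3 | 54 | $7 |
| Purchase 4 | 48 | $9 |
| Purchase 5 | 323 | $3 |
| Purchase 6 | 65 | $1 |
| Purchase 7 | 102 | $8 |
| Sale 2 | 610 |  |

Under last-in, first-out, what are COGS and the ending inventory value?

COGS = $4,400; ending inventory = $1,700

Sale 1 (156) [LIFO — newest first]: 156 @ $10 = $1,560
Sale 2 (610) [LIFO — newest first]: 102 @ $8 + 65 @ $1 + 323 @ $3 + 48 @ $9 + 54 @ $7 + 11 @ $10 + 7 @ $10 = $2,840
Total COGS = $1,560 + $2,840 = $4,400
Ending inventory: 170 @ $10 = $1,700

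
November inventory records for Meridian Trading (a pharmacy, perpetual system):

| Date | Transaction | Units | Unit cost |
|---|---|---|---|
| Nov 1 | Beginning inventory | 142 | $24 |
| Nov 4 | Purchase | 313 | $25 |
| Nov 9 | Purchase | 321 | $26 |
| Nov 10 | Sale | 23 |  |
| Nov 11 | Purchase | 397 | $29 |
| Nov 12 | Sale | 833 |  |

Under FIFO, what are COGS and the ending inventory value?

Nov 10, 23 sold [FIFO — oldest first]: 23 @ $24 = $552
Nov 12, 833 sold [FIFO — oldest first]: 119 @ $24 + 313 @ $25 + 321 @ $26 + 80 @ $29 = $21,347
Total COGS = $552 + $21,347 = $21,899
Ending inventory: 317 @ $29 = $9,193
Check: goods available $31,092 = COGS $21,899 + ending $9,193

COGS = $21,899; ending inventory = $9,193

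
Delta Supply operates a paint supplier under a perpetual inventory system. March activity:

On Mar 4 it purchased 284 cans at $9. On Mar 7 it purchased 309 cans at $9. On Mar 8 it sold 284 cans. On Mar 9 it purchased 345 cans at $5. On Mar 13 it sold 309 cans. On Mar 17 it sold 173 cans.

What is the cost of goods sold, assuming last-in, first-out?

COGS = $5,514

Mar 8, 284 sold [LIFO — newest first]: 284 @ $9 = $2,556
Mar 13, 309 sold [LIFO — newest first]: 309 @ $5 = $1,545
Mar 17, 173 sold [LIFO — newest first]: 36 @ $5 + 25 @ $9 + 112 @ $9 = $1,413
Total COGS = $2,556 + $1,545 + $1,413 = $5,514
Ending inventory: 172 @ $9 = $1,548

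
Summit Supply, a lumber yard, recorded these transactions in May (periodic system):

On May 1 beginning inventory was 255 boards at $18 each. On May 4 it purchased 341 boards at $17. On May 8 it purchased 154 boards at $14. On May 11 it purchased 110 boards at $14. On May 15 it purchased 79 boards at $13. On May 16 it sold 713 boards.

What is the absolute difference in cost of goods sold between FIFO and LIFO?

FIFO COGS: 255 @ $18 + 341 @ $17 + 117 @ $14 = $12,025
LIFO COGS: 79 @ $13 + 110 @ $14 + 154 @ $14 + 341 @ $17 + 29 @ $18 = $11,042
Difference = |$12,025 − $11,042| = $983

$983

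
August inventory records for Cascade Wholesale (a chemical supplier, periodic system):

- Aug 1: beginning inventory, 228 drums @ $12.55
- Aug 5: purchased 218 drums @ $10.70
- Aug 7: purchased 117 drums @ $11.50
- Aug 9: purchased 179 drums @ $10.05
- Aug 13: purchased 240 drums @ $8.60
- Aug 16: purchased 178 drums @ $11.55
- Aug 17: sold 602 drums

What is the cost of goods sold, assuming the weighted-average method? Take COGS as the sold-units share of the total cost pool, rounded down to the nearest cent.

Aug 17, sell 602: 602/1160 × $12,458.35 → $6,465.45
Ending inventory (cost pool remaining) = $5,992.90
Check: goods available $12,458.35 = COGS $6,465.45 + ending $5,992.90

COGS = $6,465.45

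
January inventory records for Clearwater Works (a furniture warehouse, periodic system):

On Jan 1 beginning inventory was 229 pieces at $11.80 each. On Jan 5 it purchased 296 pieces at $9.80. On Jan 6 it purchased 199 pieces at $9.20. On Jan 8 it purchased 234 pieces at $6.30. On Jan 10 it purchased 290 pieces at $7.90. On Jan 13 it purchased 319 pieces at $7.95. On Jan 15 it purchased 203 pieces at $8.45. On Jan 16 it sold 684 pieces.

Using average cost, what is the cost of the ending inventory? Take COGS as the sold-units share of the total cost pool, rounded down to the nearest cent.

Ending inventory = $9,479.74

Jan 16, sell 684: 684/1770 × $15,450.40 → $5,970.66
Ending inventory (cost pool remaining) = $9,479.74
Check: goods available $15,450.40 = COGS $5,970.66 + ending $9,479.74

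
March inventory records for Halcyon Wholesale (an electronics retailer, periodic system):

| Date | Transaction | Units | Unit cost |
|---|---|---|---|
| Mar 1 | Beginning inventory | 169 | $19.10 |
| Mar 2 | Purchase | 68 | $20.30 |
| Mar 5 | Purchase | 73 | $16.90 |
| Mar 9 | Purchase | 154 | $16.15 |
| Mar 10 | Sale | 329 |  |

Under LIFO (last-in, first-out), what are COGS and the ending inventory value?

COGS = $5,750.60; ending inventory = $2,578.50

Mar 10, 329 sold [LIFO — newest first]: 154 @ $16.15 + 73 @ $16.90 + 68 @ $20.30 + 34 @ $19.10 = $5,750.60
Ending inventory: 135 @ $19.10 = $2,578.50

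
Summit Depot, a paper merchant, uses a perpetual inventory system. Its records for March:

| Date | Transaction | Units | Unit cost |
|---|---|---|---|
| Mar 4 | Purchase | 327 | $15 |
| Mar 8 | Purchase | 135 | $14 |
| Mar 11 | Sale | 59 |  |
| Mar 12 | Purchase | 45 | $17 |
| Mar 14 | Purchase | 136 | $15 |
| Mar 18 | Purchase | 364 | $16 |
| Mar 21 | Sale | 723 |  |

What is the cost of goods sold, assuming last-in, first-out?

Mar 11, 59 sold [LIFO — newest first]: 59 @ $14 = $826
Mar 21, 723 sold [LIFO — newest first]: 364 @ $16 + 136 @ $15 + 45 @ $17 + 76 @ $14 + 102 @ $15 = $11,223
Total COGS = $826 + $11,223 = $12,049
Ending inventory: 225 @ $15 = $3,375

COGS = $12,049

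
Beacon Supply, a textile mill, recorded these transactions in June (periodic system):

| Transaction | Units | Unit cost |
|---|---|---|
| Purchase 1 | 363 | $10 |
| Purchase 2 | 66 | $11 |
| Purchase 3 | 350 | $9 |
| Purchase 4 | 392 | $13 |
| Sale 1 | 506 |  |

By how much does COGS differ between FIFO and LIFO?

$1,073

FIFO COGS: 363 @ $10 + 66 @ $11 + 77 @ $9 = $5,049
LIFO COGS: 392 @ $13 + 114 @ $9 = $6,122
Difference = |$5,049 − $6,122| = $1,073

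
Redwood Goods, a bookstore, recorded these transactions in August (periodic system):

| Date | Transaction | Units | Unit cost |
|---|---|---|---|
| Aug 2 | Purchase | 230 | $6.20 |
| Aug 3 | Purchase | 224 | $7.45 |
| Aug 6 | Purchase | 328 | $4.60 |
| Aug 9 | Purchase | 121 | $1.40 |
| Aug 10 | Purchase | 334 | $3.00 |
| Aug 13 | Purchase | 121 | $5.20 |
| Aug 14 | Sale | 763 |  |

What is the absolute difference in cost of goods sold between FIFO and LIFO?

FIFO COGS: 230 @ $6.20 + 224 @ $7.45 + 309 @ $4.60 = $4,516.20
LIFO COGS: 121 @ $5.20 + 334 @ $3.00 + 121 @ $1.40 + 187 @ $4.60 = $2,660.80
Difference = |$4,516.20 − $2,660.80| = $1,855.40

$1,855.40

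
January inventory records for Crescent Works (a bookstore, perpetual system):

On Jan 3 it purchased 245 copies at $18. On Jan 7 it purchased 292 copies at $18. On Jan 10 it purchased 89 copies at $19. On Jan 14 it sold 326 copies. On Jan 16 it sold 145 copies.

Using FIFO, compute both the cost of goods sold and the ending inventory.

COGS = $8,478; ending inventory = $2,879

Jan 14, 326 sold [FIFO — oldest first]: 245 @ $18 + 81 @ $18 = $5,868
Jan 16, 145 sold [FIFO — oldest first]: 145 @ $18 = $2,610
Total COGS = $5,868 + $2,610 = $8,478
Ending inventory: 66 @ $18 + 89 @ $19 = $2,879
Check: goods available $11,357 = COGS $8,478 + ending $2,879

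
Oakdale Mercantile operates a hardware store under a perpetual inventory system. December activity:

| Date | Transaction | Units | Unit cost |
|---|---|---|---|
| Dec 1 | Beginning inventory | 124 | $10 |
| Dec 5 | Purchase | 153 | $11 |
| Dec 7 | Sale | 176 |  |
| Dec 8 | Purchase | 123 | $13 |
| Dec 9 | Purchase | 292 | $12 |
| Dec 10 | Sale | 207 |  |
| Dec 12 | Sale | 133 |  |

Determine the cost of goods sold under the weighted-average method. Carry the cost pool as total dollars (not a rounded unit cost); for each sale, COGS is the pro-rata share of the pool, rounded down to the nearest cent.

COGS = $5,921.91

After Dec 1: 124 on hand, pool $1,240.00 (≈ $10.0000 each)
After Dec 5: 277 on hand, pool $2,923.00 (≈ $10.5523 each)
Dec 7, sell 176: 176/277 × $2,923.00 → $1,857.21
After Dec 8: 224 on hand, pool $2,664.79 (≈ $11.8964 each)
After Dec 9: 516 on hand, pool $6,168.79 (≈ $11.9550 each)
Dec 10, sell 207: 207/516 × $6,168.79 → $2,474.68
Dec 12, sell 133: 133/309 × $3,694.11 → $1,590.02
Total COGS = $1,857.21 + $2,474.68 + $1,590.02 = $5,921.91
Ending inventory (cost pool remaining) = $2,104.09
Check: goods available $8,026.00 = COGS $5,921.91 + ending $2,104.09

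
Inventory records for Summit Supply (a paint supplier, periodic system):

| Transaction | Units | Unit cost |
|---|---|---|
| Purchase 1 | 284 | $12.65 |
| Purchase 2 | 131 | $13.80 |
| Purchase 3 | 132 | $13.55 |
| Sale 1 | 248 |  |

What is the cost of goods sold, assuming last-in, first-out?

Sale 1 (248) [LIFO — newest first]: 132 @ $13.55 + 116 @ $13.80 = $3,389.40
Ending inventory: 284 @ $12.65 + 15 @ $13.80 = $3,799.60

COGS = $3,389.40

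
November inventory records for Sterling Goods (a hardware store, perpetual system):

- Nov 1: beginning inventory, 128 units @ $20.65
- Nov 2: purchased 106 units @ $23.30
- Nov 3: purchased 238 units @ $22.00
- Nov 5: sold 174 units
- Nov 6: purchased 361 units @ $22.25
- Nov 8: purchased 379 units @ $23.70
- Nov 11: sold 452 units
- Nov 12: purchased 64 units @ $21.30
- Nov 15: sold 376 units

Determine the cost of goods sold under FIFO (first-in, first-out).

COGS = $22,386.55

Nov 5, 174 sold [FIFO — oldest first]: 128 @ $20.65 + 46 @ $23.30 = $3,715.00
Nov 11, 452 sold [FIFO — oldest first]: 60 @ $23.30 + 238 @ $22.00 + 154 @ $22.25 = $10,060.50
Nov 15, 376 sold [FIFO — oldest first]: 207 @ $22.25 + 169 @ $23.70 = $8,611.05
Total COGS = $3,715.00 + $10,060.50 + $8,611.05 = $22,386.55
Ending inventory: 210 @ $23.70 + 64 @ $21.30 = $6,340.20
Check: goods available $28,726.75 = COGS $22,386.55 + ending $6,340.20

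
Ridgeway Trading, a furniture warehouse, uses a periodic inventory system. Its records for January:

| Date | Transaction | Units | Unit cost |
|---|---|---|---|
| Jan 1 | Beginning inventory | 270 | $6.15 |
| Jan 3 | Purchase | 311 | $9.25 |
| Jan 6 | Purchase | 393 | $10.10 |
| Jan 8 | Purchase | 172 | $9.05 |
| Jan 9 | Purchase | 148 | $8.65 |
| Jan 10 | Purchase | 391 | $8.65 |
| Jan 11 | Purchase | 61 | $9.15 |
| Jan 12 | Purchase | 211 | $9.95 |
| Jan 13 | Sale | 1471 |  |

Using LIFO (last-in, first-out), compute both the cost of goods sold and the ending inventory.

COGS = $13,724.60; ending inventory = $3,658.50

Jan 13, 1471 sold [LIFO — newest first]: 211 @ $9.95 + 61 @ $9.15 + 391 @ $8.65 + 148 @ $8.65 + 172 @ $9.05 + 393 @ $10.10 + 95 @ $9.25 = $13,724.60
Ending inventory: 270 @ $6.15 + 216 @ $9.25 = $3,658.50
Check: goods available $17,383.10 = COGS $13,724.60 + ending $3,658.50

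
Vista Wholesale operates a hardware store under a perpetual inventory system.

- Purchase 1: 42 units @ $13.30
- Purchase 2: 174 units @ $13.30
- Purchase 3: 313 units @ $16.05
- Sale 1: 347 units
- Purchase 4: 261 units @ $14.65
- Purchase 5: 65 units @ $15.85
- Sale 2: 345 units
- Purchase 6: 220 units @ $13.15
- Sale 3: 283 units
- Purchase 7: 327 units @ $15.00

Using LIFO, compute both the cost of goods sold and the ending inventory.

Sale 1 (347) [LIFO — newest first]: 313 @ $16.05 + 34 @ $13.30 = $5,475.85
Sale 2 (345) [LIFO — newest first]: 65 @ $15.85 + 261 @ $14.65 + 19 @ $13.30 = $5,106.60
Sale 3 (283) [LIFO — newest first]: 220 @ $13.15 + 63 @ $13.30 = $3,730.90
Total COGS = $5,475.85 + $5,106.60 + $3,730.90 = $14,313.35
Ending inventory: 42 @ $13.30 + 58 @ $13.30 + 327 @ $15.00 = $6,235.00

COGS = $14,313.35; ending inventory = $6,235.00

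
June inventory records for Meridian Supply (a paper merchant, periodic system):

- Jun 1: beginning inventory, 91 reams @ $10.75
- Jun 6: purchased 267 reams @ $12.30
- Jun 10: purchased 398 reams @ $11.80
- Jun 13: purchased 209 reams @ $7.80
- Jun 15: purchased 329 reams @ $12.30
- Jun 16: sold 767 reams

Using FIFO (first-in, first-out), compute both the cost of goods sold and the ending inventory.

COGS = $9,044.55; ending inventory = $5,591.10

Jun 16, 767 sold [FIFO — oldest first]: 91 @ $10.75 + 267 @ $12.30 + 398 @ $11.80 + 11 @ $7.80 = $9,044.55
Ending inventory: 198 @ $7.80 + 329 @ $12.30 = $5,591.10
Check: goods available $14,635.65 = COGS $9,044.55 + ending $5,591.10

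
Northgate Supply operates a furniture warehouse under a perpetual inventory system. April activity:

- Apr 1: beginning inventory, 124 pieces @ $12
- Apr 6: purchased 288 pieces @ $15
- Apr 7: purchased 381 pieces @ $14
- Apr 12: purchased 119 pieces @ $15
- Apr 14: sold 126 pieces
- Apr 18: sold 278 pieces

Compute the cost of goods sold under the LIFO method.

COGS = $5,775

Apr 14, 126 sold [LIFO — newest first]: 119 @ $15 + 7 @ $14 = $1,883
Apr 18, 278 sold [LIFO — newest first]: 278 @ $14 = $3,892
Total COGS = $1,883 + $3,892 = $5,775
Ending inventory: 124 @ $12 + 288 @ $15 + 96 @ $14 = $7,152
Check: goods available $12,927 = COGS $5,775 + ending $7,152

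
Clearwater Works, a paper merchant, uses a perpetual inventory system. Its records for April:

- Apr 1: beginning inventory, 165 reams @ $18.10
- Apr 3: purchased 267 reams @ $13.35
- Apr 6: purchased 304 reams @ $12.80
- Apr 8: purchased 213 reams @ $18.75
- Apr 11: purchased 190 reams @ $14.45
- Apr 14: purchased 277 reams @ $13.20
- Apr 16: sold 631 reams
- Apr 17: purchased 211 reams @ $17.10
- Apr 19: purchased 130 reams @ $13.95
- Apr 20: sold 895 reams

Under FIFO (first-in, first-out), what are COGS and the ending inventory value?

COGS = $22,718.80; ending inventory = $3,540.60

Apr 16, 631 sold [FIFO — oldest first]: 165 @ $18.10 + 267 @ $13.35 + 199 @ $12.80 = $9,098.15
Apr 20, 895 sold [FIFO — oldest first]: 105 @ $12.80 + 213 @ $18.75 + 190 @ $14.45 + 277 @ $13.20 + 110 @ $17.10 = $13,620.65
Total COGS = $9,098.15 + $13,620.65 = $22,718.80
Ending inventory: 101 @ $17.10 + 130 @ $13.95 = $3,540.60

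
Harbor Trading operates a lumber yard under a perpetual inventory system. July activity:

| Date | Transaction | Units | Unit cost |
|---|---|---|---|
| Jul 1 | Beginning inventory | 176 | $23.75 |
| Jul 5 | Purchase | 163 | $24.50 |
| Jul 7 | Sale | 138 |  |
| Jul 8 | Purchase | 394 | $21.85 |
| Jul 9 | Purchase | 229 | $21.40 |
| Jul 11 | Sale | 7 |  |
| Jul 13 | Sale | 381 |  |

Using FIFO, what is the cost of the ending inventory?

Ending inventory = $9,423.55

Jul 7, 138 sold [FIFO — oldest first]: 138 @ $23.75 = $3,277.50
Jul 11, 7 sold [FIFO — oldest first]: 7 @ $23.75 = $166.25
Jul 13, 381 sold [FIFO — oldest first]: 31 @ $23.75 + 163 @ $24.50 + 187 @ $21.85 = $8,815.70
Total COGS = $3,277.50 + $166.25 + $8,815.70 = $12,259.45
Ending inventory: 207 @ $21.85 + 229 @ $21.40 = $9,423.55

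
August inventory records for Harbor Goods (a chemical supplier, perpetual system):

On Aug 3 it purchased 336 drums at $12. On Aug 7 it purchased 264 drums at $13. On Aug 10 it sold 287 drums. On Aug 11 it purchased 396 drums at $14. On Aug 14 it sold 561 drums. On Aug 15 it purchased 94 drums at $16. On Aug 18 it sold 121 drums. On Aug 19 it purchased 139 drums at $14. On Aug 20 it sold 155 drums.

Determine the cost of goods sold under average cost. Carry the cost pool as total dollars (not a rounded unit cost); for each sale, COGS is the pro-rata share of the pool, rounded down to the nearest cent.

After Aug 3: 336 on hand, pool $4,032.00 (≈ $12.0000 each)
After Aug 7: 600 on hand, pool $7,464.00 (≈ $12.4400 each)
Aug 10, sell 287: 287/600 × $7,464.00 → $3,570.28
After Aug 11: 709 on hand, pool $9,437.72 (≈ $13.3113 each)
Aug 14, sell 561: 561/709 × $9,437.72 → $7,467.64
After Aug 15: 242 on hand, pool $3,474.08 (≈ $14.3557 each)
Aug 18, sell 121: 121/242 × $3,474.08 → $1,737.04
After Aug 19: 260 on hand, pool $3,683.04 (≈ $14.1655 each)
Aug 20, sell 155: 155/260 × $3,683.04 → $2,195.65
Total COGS = $3,570.28 + $7,467.64 + $1,737.04 + $2,195.65 = $14,970.61
Ending inventory (cost pool remaining) = $1,487.39

COGS = $14,970.61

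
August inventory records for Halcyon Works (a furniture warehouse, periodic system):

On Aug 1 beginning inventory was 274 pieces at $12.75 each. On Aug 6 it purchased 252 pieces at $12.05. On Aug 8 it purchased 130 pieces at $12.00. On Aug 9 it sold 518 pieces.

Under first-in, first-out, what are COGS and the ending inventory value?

Aug 9, 518 sold [FIFO — oldest first]: 274 @ $12.75 + 244 @ $12.05 = $6,433.70
Ending inventory: 8 @ $12.05 + 130 @ $12.00 = $1,656.40

COGS = $6,433.70; ending inventory = $1,656.40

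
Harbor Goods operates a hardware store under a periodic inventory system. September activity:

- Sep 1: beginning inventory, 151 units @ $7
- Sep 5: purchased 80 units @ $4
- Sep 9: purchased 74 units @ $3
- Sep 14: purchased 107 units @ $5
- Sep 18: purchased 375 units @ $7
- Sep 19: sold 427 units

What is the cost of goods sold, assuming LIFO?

COGS = $2,885

Sep 19, 427 sold [LIFO — newest first]: 375 @ $7 + 52 @ $5 = $2,885
Ending inventory: 151 @ $7 + 80 @ $4 + 74 @ $3 + 55 @ $5 = $1,874
Check: goods available $4,759 = COGS $2,885 + ending $1,874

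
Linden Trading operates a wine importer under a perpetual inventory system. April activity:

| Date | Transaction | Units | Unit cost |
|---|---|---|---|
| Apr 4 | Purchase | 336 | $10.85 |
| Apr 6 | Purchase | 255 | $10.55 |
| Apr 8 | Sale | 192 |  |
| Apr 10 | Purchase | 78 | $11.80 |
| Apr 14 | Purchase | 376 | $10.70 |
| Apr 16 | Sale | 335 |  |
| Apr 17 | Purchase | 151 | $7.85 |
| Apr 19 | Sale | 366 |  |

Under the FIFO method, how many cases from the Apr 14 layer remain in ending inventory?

152

Apr 8, 192 sold [FIFO — oldest first]: 192 @ $10.85 = $2,083.20
Apr 16, 335 sold [FIFO — oldest first]: 144 @ $10.85 + 191 @ $10.55 = $3,577.45
Apr 19, 366 sold [FIFO — oldest first]: 64 @ $10.55 + 78 @ $11.80 + 224 @ $10.70 = $3,992.40
Total COGS = $2,083.20 + $3,577.45 + $3,992.40 = $9,653.05
Ending inventory: 152 @ $10.70 + 151 @ $7.85 = $2,811.75
Check: goods available $12,464.80 = COGS $9,653.05 + ending $2,811.75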